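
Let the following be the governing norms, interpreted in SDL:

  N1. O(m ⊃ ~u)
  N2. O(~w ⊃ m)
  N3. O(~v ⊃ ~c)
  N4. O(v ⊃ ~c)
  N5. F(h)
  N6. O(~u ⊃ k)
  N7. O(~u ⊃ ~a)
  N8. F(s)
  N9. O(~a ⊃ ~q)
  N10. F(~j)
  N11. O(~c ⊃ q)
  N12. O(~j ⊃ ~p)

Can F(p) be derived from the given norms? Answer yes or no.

Premise 12 is O(~j ⊃ ~p), but O(~j) is not derivable from the premises, so it does not yield O(~p).
No other premise forces O(~p). An ideal world satisfying every premise can still have p true, so F(p) is not derivable.

No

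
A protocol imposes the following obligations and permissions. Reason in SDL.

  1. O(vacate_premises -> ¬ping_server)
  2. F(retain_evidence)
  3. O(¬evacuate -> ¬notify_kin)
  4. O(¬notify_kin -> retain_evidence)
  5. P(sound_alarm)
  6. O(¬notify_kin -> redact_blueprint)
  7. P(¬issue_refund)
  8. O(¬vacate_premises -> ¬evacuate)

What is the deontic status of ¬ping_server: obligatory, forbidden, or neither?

Premise 2 is F(retain_evidence), i.e. O(¬retain_evidence).
The contrapositive of premise 4 (O(¬notify_kin -> retain_evidence)) is O(¬retain_evidence -> notify_kin), and O(¬retain_evidence) is already established, so O(notify_kin).
Premise 3, O(¬evacuate -> ¬notify_kin), contraposes to O(notify_kin -> evacuate); with O(notify_kin) we get O(evacuate).
Premise 8 is O(¬vacate_premises -> ¬evacuate); contrapositively O(evacuate -> vacate_premises). Since O(evacuate) holds, K gives O(vacate_premises).
Applying K to premise 1 (O(vacate_premises -> ¬ping_server)) and O(vacate_premises) yields O(¬ping_server).
Premises 5, 6, 7 do not contribute to this derivation.
Hence ¬ping_server is obligatory.

Obligatory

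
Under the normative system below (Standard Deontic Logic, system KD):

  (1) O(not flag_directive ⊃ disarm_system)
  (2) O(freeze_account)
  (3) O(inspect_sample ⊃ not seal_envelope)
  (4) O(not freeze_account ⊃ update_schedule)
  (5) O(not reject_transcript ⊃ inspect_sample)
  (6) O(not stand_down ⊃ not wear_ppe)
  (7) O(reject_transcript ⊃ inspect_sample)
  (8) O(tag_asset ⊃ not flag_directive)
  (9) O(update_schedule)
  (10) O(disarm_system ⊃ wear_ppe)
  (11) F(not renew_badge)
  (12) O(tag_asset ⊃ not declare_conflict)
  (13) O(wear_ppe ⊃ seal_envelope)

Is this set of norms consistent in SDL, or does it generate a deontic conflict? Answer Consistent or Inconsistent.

Consistent

Premise 4 is O(not freeze_account ⊃ update_schedule); even if O(update_schedule) held, inferring O(not freeze_account) would be affirming the consequent — invalid.
So O(not freeze_account) is not derivable, and the apparent clash with O(freeze_account) does not arise.
A world satisfying every obligation exists (e.g. declare_conflict=false, disarm_system=false, flag_directive=true, freeze_account=true, inspect_sample=true, reject_transcript=false, renew_badge=true, seal_envelope=false, stand_down=false, tag_asset=false, update_schedule=true, wear_ppe=false); no atom is both obligatory and forbidden, so the set is consistent.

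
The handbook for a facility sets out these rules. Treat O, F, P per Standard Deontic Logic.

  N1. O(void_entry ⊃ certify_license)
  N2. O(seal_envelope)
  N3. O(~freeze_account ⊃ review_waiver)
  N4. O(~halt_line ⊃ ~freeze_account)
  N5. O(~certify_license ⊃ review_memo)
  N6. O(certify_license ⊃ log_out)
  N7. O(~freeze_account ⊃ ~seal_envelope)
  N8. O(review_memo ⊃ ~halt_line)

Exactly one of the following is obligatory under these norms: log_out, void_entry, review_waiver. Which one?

log_out

Premise 2 gives O(seal_envelope).
Premise 7, O(~freeze_account ⊃ ~seal_envelope), contraposes to O(seal_envelope ⊃ freeze_account); with O(seal_envelope) we get O(freeze_account).
Premise 4 is O(~halt_line ⊃ ~freeze_account); contrapositively O(freeze_account ⊃ halt_line). Since O(freeze_account) holds, K gives O(halt_line).
The contrapositive of premise 8 (O(review_memo ⊃ ~halt_line)) is O(halt_line ⊃ ~review_memo), and O(halt_line) is already established, so O(~review_memo).
Premise 5 is O(~certify_license ⊃ review_memo); contrapositively O(~review_memo ⊃ certify_license). Since O(~review_memo) holds, K gives O(certify_license).
Premise 6 is O(certify_license ⊃ log_out); since O(certify_license), deontic closure gives O(log_out).
So O(log_out) holds — log_out is obligatory. None of the other listed options is made obligatory by any chain of premises.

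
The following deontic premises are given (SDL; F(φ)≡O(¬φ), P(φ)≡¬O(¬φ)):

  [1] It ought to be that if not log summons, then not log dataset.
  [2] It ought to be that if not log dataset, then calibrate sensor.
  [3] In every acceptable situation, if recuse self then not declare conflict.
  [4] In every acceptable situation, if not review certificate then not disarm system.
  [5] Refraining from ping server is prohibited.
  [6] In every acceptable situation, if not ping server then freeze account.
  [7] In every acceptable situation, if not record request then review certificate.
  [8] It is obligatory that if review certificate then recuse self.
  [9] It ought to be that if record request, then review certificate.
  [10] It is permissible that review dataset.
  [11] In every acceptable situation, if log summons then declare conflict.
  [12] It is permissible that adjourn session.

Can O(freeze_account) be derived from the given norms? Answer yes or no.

No

Premise 6 is O(¬ping_server → freeze_account), but O(¬ping_server) is not derivable from the premises, so it does not yield O(freeze_account).
No other premise forces O(freeze_account). An ideal world satisfying every premise can still have freeze_account false, so O(freeze_account) is not derivable.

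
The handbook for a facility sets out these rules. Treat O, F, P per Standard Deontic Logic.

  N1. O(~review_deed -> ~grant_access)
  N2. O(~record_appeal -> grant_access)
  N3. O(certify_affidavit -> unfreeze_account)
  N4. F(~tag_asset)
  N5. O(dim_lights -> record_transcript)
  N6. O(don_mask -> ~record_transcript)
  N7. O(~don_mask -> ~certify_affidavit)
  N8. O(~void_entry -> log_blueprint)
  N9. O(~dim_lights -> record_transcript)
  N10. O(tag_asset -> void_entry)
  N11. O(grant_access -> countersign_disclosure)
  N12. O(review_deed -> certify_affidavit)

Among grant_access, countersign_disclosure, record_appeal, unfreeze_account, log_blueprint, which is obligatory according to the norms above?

Premises 5 and 9 cover both cases: O(dim_lights -> record_transcript) and O(~dim_lights -> record_transcript). Since dim_lights ∨ ~dim_lights is a tautology, O(record_transcript) follows.
Premise 6 is O(don_mask -> ~record_transcript); contrapositively O(record_transcript -> ~don_mask). Since O(record_transcript) holds, K gives O(~don_mask).
Applying K to premise 7 (O(~don_mask -> ~certify_affidavit)) and O(~don_mask) yields O(~certify_affidavit).
The contrapositive of premise 12 (O(review_deed -> certify_affidavit)) is O(~certify_affidavit -> ~review_deed), and O(~certify_affidavit) is already established, so O(~review_deed).
Premise 1 is O(~review_deed -> ~grant_access); since O(~review_deed), deontic closure gives O(~grant_access).
The contrapositive of premise 2 (O(~record_appeal -> grant_access)) is O(~grant_access -> record_appeal), and O(~grant_access) is already established, so O(record_appeal).
So O(record_appeal) holds — record_appeal is obligatory. None of the other listed options is made obligatory by any chain of premises.

record_appeal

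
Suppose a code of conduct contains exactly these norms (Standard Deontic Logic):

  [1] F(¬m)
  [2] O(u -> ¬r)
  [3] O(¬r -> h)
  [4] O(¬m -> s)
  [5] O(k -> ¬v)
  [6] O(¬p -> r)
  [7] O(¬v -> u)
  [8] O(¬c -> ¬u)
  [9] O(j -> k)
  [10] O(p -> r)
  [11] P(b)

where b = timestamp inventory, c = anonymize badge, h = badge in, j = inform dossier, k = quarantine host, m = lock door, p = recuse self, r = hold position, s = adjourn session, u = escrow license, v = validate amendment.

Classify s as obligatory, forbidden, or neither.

Premise 4 is O(¬m -> s), but O(¬m) is not derivable from the premises, so it does not yield O(s).
No premise or chain of K-axiom applications forces O(s), and none forces O(¬s). So s is neither obligatory nor forbidden under these norms.

Neither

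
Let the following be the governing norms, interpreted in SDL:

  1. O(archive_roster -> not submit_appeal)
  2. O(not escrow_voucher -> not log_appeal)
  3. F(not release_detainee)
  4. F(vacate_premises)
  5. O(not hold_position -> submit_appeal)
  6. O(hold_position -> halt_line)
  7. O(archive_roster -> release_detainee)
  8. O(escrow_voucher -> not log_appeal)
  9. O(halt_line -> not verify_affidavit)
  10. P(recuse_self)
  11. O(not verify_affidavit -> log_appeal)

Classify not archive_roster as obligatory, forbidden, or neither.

By case analysis on not escrow_voucher: premise 2 gives O(not escrow_voucher -> not log_appeal) and premise 8 gives O(escrow_voucher -> not log_appeal), so O(not log_appeal) either way.
The contrapositive of premise 11 (O(not verify_affidavit -> log_appeal)) is O(not log_appeal -> verify_affidavit), and O(not log_appeal) is already established, so O(verify_affidavit).
Premise 9 is O(halt_line -> not verify_affidavit); contrapositively O(verify_affidavit -> not halt_line). Since O(verify_affidavit) holds, K gives O(not halt_line).
Premise 6 is O(hold_position -> halt_line); contrapositively O(not halt_line -> not hold_position). Since O(not halt_line) holds, K gives O(not hold_position).
Applying K to premise 5 (O(not hold_position -> submit_appeal)) and O(not hold_position) yields O(submit_appeal).
The contrapositive of premise 1 (O(archive_roster -> not submit_appeal)) is O(submit_appeal -> not archive_roster), and O(submit_appeal) is already established, so O(not archive_roster).
Premises 3, 4, 7, 10 do not contribute to this derivation.
Hence not archive_roster is obligatory.

Obligatory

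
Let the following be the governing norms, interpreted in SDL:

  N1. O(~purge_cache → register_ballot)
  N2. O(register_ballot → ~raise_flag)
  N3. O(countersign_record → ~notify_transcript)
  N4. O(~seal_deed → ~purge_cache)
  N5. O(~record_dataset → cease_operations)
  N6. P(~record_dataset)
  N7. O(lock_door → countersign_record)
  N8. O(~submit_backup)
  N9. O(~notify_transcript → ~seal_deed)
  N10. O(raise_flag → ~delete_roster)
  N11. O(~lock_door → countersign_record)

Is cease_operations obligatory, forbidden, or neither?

Neither

Premise 5 is O(~record_dataset → cease_operations), but O(~record_dataset) is not derivable from the premises (the permission P(~record_dataset) asserts only ~O(record_dataset), not O(~record_dataset)), so it does not yield O(cease_operations).
No premise or chain of K-axiom applications forces O(cease_operations), and none forces O(~cease_operations). So cease_operations is neither obligatory nor forbidden under these norms.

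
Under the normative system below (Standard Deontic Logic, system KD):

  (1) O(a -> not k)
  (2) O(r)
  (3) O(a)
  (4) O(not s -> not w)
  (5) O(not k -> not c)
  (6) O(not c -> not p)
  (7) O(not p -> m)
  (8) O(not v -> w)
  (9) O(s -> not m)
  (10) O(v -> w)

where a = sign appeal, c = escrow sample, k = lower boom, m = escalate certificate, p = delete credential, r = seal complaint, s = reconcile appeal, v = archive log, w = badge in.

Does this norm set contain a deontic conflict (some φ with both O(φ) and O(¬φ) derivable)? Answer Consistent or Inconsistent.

By case analysis on not v: premise 8 gives O(not v -> w) and premise 10 gives O(v -> w), so O(w) either way.
Premise 4 is O(not s -> not w); contrapositively O(w -> s). Since O(w) holds, K gives O(s).
Premise 9 is O(s -> not m); since O(s), deontic closure gives O(not m).
Premise 7, O(not p -> m), contraposes to O(not m -> p); with O(not m) we get O(p).
Premise 6, O(not c -> not p), contraposes to O(p -> c); with O(p) we get O(c).
Premise 5 is O(not k -> not c); contrapositively O(c -> k). Since O(c) holds, K gives O(k).
Premise 1, O(a -> not k), contraposes to O(k -> not a); with O(k) we get O(not a).
But premise 3 directly asserts O(a).
We now have both O(not a) and O(a) — a is simultaneously obligatory and forbidden, violating the D-axiom.

Inconsistent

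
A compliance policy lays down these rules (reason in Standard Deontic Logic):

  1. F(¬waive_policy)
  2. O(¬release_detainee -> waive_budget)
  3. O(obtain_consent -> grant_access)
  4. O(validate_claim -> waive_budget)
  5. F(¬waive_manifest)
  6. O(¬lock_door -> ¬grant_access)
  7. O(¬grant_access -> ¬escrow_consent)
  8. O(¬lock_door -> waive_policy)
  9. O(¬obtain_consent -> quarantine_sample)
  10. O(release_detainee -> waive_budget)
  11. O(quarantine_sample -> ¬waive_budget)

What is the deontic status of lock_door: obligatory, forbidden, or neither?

By case analysis on ¬release_detainee: premise 2 gives O(¬release_detainee -> waive_budget) and premise 10 gives O(release_detainee -> waive_budget), so O(waive_budget) either way.
Premise 11 is O(quarantine_sample -> ¬waive_budget); contrapositively O(waive_budget -> ¬quarantine_sample). Since O(waive_budget) holds, K gives O(¬quarantine_sample).
Premise 9, O(¬obtain_consent -> quarantine_sample), contraposes to O(¬quarantine_sample -> obtain_consent); with O(¬quarantine_sample) we get O(obtain_consent).
With premise 3, O(obtain_consent -> grant_access), the K-axiom yields O(grant_access).
Premise 6, O(¬lock_door -> ¬grant_access), contraposes to O(grant_access -> lock_door); with O(grant_access) we get O(lock_door).
Premises 1, 4, 5, 7, 8 do not contribute to this derivation.
Hence lock_door is obligatory.

Obligatory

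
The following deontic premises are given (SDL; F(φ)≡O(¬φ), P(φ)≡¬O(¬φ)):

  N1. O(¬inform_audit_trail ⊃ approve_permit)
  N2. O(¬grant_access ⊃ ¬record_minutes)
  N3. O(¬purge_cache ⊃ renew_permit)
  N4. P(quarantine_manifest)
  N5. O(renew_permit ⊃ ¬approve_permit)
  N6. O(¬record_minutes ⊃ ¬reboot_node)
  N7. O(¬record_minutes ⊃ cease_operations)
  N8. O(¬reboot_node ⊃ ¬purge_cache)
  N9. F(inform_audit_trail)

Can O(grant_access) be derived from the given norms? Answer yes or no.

Yes

Premise 9, F(inform_audit_trail), is equivalent to O(¬inform_audit_trail).
From O(¬inform_audit_trail) and premise 1, O(¬inform_audit_trail ⊃ approve_permit), we obtain O(approve_permit).
Premise 5 is O(renew_permit ⊃ ¬approve_permit); contrapositively O(approve_permit ⊃ ¬renew_permit). Since O(approve_permit) holds, K gives O(¬renew_permit).
Premise 3, O(¬purge_cache ⊃ renew_permit), contraposes to O(¬renew_permit ⊃ purge_cache); with O(¬renew_permit) we get O(purge_cache).
The contrapositive of premise 8 (O(¬reboot_node ⊃ ¬purge_cache)) is O(purge_cache ⊃ reboot_node), and O(purge_cache) is already established, so O(reboot_node).
The contrapositive of premise 6 (O(¬record_minutes ⊃ ¬reboot_node)) is O(reboot_node ⊃ record_minutes), and O(reboot_node) is already established, so O(record_minutes).
The contrapositive of premise 2 (O(¬grant_access ⊃ ¬record_minutes)) is O(record_minutes ⊃ grant_access), and O(record_minutes) is already established, so O(grant_access).
Premises 4, 7 do not contribute to this derivation.
So O(grant_access) follows.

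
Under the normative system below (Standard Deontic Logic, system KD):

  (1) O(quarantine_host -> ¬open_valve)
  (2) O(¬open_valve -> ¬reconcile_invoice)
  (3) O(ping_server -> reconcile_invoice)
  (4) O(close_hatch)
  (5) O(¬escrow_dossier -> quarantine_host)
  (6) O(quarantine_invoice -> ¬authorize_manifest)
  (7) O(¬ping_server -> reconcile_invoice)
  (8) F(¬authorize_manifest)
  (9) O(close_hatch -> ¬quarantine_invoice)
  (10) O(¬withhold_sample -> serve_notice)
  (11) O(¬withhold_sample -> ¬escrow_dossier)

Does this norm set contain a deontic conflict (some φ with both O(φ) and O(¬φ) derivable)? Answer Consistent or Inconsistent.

Consistent

Premise 6 is O(quarantine_invoice -> ¬authorize_manifest), but O(quarantine_invoice) is not derivable from the premises, so it does not yield O(¬authorize_manifest).
So O(¬authorize_manifest) is not derivable, and the apparent clash with O(authorize_manifest) does not arise.
A world satisfying every obligation exists (e.g. authorize_manifest=true, close_hatch=true, escrow_dossier=true, open_valve=true, ping_server=false, quarantine_host=false, quarantine_invoice=false, reconcile_invoice=true, serve_notice=false, withhold_sample=true); no atom is both obligatory and forbidden, so the set is consistent.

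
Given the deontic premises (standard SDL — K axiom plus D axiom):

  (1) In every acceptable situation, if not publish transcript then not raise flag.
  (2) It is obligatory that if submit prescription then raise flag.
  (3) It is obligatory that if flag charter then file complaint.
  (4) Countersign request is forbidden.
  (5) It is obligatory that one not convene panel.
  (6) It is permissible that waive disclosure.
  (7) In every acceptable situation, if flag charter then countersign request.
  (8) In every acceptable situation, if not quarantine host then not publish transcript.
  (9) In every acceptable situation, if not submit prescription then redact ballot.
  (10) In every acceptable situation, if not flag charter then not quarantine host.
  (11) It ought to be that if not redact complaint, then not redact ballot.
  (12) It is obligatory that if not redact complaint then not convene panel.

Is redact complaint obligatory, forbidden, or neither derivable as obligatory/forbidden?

Premise 4 is F(countersign_request), i.e. O(¬countersign_request).
Premise 7 is O(flag_charter → countersign_request); contrapositively O(¬countersign_request → ¬flag_charter). Since O(¬countersign_request) holds, K gives O(¬flag_charter).
From O(¬flag_charter) and premise 10, O(¬flag_charter → ¬quarantine_host), we obtain O(¬quarantine_host).
Premise 8 is O(¬quarantine_host → ¬publish_transcript); since O(¬quarantine_host), deontic closure gives O(¬publish_transcript).
Premise 1 is O(¬publish_transcript → ¬raise_flag); since O(¬publish_transcript), deontic closure gives O(¬raise_flag).
Premise 2 is O(submit_prescription → raise_flag); contrapositively O(¬raise_flag → ¬submit_prescription). Since O(¬raise_flag) holds, K gives O(¬submit_prescription).
Applying K to premise 9 (O(¬submit_prescription → redact_ballot)) and O(¬submit_prescription) yields O(redact_ballot).
Premise 11 is O(¬redact_complaint → ¬redact_ballot); contrapositively O(redact_ballot → redact_complaint). Since O(redact_ballot) holds, K gives O(redact_complaint).
Premises 3, 5, 6, 12 do not contribute to this derivation.
Hence redact_complaint is obligatory.

Obligatory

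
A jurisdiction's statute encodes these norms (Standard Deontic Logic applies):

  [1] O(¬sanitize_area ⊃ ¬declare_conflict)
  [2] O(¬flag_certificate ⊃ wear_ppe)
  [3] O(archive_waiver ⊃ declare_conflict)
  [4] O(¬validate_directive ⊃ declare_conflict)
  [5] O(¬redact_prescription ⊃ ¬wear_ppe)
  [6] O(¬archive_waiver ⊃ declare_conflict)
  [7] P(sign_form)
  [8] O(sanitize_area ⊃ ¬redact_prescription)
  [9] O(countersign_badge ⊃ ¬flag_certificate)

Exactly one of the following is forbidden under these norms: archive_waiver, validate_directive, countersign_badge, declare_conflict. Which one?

Premises 6 and 3 are O(¬archive_waiver ⊃ declare_conflict) and O(archive_waiver ⊃ declare_conflict); every ideal world satisfies ¬archive_waiver or archive_waiver, so in either case declare_conflict holds — hence O(declare_conflict).
The contrapositive of premise 1 (O(¬sanitize_area ⊃ ¬declare_conflict)) is O(declare_conflict ⊃ sanitize_area), and O(declare_conflict) is already established, so O(sanitize_area).
Premise 8 is O(sanitize_area ⊃ ¬redact_prescription); since O(sanitize_area), deontic closure gives O(¬redact_prescription).
From O(¬redact_prescription) and premise 5, O(¬redact_prescription ⊃ ¬wear_ppe), we obtain O(¬wear_ppe).
The contrapositive of premise 2 (O(¬flag_certificate ⊃ wear_ppe)) is O(¬wear_ppe ⊃ flag_certificate), and O(¬wear_ppe) is already established, so O(flag_certificate).
The contrapositive of premise 9 (O(countersign_badge ⊃ ¬flag_certificate)) is O(flag_certificate ⊃ ¬countersign_badge), and O(flag_certificate) is already established, so O(¬countersign_badge).
So O(¬countersign_badge) holds, i.e. countersign_badge is forbidden. None of the other listed options is forbidden under the premises.

countersign_badge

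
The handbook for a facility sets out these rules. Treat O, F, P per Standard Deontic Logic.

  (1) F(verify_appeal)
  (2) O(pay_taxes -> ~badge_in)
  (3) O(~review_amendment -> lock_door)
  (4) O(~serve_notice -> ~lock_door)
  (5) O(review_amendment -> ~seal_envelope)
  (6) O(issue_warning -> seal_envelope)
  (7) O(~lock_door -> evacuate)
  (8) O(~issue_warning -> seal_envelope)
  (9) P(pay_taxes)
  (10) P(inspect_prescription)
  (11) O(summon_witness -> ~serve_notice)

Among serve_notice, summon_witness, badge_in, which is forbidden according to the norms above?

By case analysis on ~issue_warning: premise 8 gives O(~issue_warning -> seal_envelope) and premise 6 gives O(issue_warning -> seal_envelope), so O(seal_envelope) either way.
The contrapositive of premise 5 (O(review_amendment -> ~seal_envelope)) is O(seal_envelope -> ~review_amendment), and O(seal_envelope) is already established, so O(~review_amendment).
Premise 3 is O(~review_amendment -> lock_door); since O(~review_amendment), deontic closure gives O(lock_door).
The contrapositive of premise 4 (O(~serve_notice -> ~lock_door)) is O(lock_door -> serve_notice), and O(lock_door) is already established, so O(serve_notice).
The contrapositive of premise 11 (O(summon_witness -> ~serve_notice)) is O(serve_notice -> ~summon_witness), and O(serve_notice) is already established, so O(~summon_witness).
So O(~summon_witness) holds, i.e. summon_witness is forbidden. None of the other listed options is forbidden under the premises.

summon_witness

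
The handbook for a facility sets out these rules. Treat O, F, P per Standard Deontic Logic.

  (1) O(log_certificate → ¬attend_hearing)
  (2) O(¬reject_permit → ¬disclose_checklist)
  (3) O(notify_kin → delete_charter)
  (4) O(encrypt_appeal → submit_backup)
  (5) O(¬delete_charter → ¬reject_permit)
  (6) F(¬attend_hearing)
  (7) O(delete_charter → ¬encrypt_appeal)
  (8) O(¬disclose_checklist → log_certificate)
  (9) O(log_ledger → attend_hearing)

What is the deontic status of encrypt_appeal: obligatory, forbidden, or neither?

Premise 6, F(¬attend_hearing), is equivalent to O(attend_hearing).
Premise 1, O(log_certificate → ¬attend_hearing), contraposes to O(attend_hearing → ¬log_certificate); with O(attend_hearing) we get O(¬log_certificate).
The contrapositive of premise 8 (O(¬disclose_checklist → log_certificate)) is O(¬log_certificate → disclose_checklist), and O(¬log_certificate) is already established, so O(disclose_checklist).
Premise 2, O(¬reject_permit → ¬disclose_checklist), contraposes to O(disclose_checklist → reject_permit); with O(disclose_checklist) we get O(reject_permit).
Premise 5 is O(¬delete_charter → ¬reject_permit); contrapositively O(reject_permit → delete_charter). Since O(reject_permit) holds, K gives O(delete_charter).
Premise 7 is O(delete_charter → ¬encrypt_appeal); since O(delete_charter), deontic closure gives O(¬encrypt_appeal).
Premises 3, 4, 9 do not contribute to this derivation.
Thus O(¬encrypt_appeal), which is F(encrypt_appeal): encrypt_appeal is forbidden.

Forbidden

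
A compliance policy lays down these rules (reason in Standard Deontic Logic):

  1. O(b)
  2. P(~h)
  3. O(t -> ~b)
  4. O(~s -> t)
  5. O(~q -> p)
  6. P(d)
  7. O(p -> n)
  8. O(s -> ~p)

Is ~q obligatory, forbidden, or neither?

Forbidden

From premise 1 we have O(b).
The contrapositive of premise 3 (O(t -> ~b)) is O(b -> ~t), and O(b) is already established, so O(~t).
Premise 4, O(~s -> t), contraposes to O(~t -> s); with O(~t) we get O(s).
With premise 8, O(s -> ~p), the K-axiom yields O(~p).
Premise 5 is O(~q -> p); contrapositively O(~p -> q). Since O(~p) holds, K gives O(q).
Premises 2, 6, 7 do not contribute to this derivation.
Thus O(q), which is F(~q): ~q is forbidden.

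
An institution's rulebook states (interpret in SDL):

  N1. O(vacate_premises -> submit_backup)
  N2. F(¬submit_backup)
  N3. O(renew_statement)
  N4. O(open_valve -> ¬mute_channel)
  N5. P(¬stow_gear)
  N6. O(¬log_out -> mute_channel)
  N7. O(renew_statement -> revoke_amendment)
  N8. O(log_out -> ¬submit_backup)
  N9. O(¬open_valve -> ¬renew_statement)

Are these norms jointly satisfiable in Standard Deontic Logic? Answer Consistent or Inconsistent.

Inconsistent

Premise 2, F(¬submit_backup), is equivalent to O(submit_backup).
The contrapositive of premise 8 (O(log_out -> ¬submit_backup)) is O(submit_backup -> ¬log_out), and O(submit_backup) is already established, so O(¬log_out).
From O(¬log_out) and premise 6, O(¬log_out -> mute_channel), we obtain O(mute_channel).
Premise 4 is O(open_valve -> ¬mute_channel); contrapositively O(mute_channel -> ¬open_valve). Since O(mute_channel) holds, K gives O(¬open_valve).
With premise 9, O(¬open_valve -> ¬renew_statement), the K-axiom yields O(¬renew_statement).
Yet premise 3 states O(renew_statement).
We now have both O(¬renew_statement) and O(renew_statement) — renew_statement is simultaneously obligatory and forbidden, violating the D-axiom.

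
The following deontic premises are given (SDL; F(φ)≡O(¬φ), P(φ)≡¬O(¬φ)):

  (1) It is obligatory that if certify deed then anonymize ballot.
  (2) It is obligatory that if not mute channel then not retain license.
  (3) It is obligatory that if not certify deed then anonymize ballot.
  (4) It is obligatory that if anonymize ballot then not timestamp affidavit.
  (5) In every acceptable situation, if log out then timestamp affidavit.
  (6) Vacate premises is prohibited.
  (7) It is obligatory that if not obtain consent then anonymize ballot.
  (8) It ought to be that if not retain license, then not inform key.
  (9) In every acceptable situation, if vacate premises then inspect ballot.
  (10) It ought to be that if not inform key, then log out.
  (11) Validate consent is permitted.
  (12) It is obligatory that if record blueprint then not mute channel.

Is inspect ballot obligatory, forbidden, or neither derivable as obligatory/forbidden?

Neither

Premise 9 is O(vacate_premises → inspect_ballot), but O(vacate_premises) is not derivable from the premises, so it does not yield O(inspect_ballot).
No premise or chain of K-axiom applications forces O(inspect_ballot), and none forces O(¬inspect_ballot). So inspect_ballot is neither obligatory nor forbidden under these norms.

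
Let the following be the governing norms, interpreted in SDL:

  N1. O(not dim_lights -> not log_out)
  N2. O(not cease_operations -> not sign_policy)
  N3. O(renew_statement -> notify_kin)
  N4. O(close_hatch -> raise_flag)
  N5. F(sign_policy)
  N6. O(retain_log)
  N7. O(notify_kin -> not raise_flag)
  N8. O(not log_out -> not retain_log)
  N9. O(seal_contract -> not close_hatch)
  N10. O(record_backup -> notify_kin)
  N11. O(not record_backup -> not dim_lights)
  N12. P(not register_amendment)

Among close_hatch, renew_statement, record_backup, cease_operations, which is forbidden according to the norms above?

Premise 6 states O(retain_log) outright.
Premise 8, O(not log_out -> not retain_log), contraposes to O(retain_log -> log_out); with O(retain_log) we get O(log_out).
Premise 1, O(not dim_lights -> not log_out), contraposes to O(log_out -> dim_lights); with O(log_out) we get O(dim_lights).
Premise 11 is O(not record_backup -> not dim_lights); contrapositively O(dim_lights -> record_backup). Since O(dim_lights) holds, K gives O(record_backup).
With premise 10, O(record_backup -> notify_kin), the K-axiom yields O(notify_kin).
From O(notify_kin) and premise 7, O(notify_kin -> not raise_flag), we obtain O(not raise_flag).
Premise 4, O(close_hatch -> raise_flag), contraposes to O(not raise_flag -> not close_hatch); with O(not raise_flag) we get O(not close_hatch).
So O(not close_hatch) holds, i.e. close_hatch is forbidden. None of the other listed options is forbidden under the premises.

close_hatch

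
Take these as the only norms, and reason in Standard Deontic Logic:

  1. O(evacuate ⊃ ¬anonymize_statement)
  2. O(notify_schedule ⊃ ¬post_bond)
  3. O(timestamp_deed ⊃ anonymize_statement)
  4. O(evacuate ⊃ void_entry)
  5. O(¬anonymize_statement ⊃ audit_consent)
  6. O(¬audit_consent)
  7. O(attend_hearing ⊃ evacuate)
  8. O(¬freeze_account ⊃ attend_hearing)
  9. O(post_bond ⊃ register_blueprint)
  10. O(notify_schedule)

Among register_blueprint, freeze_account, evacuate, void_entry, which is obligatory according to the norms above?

freeze_account

From premise 6 we have O(¬audit_consent).
Premise 5, O(¬anonymize_statement ⊃ audit_consent), contraposes to O(¬audit_consent ⊃ anonymize_statement); with O(¬audit_consent) we get O(anonymize_statement).
Premise 1 is O(evacuate ⊃ ¬anonymize_statement); contrapositively O(anonymize_statement ⊃ ¬evacuate). Since O(anonymize_statement) holds, K gives O(¬evacuate).
Premise 7, O(attend_hearing ⊃ evacuate), contraposes to O(¬evacuate ⊃ ¬attend_hearing); with O(¬evacuate) we get O(¬attend_hearing).
Premise 8 is O(¬freeze_account ⊃ attend_hearing); contrapositively O(¬attend_hearing ⊃ freeze_account). Since O(¬attend_hearing) holds, K gives O(freeze_account).
So O(freeze_account) holds — freeze_account is obligatory. None of the other listed options is made obligatory by any chain of premises.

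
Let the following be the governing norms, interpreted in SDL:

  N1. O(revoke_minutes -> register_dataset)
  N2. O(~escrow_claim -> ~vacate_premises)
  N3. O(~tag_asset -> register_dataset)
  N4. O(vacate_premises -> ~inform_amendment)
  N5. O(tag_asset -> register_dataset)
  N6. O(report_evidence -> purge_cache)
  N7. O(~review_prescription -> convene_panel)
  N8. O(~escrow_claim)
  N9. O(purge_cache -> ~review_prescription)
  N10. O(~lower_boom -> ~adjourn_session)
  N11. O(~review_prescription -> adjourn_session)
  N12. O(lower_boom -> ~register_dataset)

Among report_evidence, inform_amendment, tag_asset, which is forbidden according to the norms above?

report_evidence

Premises 5 and 3 cover both cases: O(tag_asset -> register_dataset) and O(~tag_asset -> register_dataset). Since tag_asset ∨ ~tag_asset is a tautology, O(register_dataset) follows.
The contrapositive of premise 12 (O(lower_boom -> ~register_dataset)) is O(register_dataset -> ~lower_boom), and O(register_dataset) is already established, so O(~lower_boom).
With premise 10, O(~lower_boom -> ~adjourn_session), the K-axiom yields O(~adjourn_session).
Premise 11 is O(~review_prescription -> adjourn_session); contrapositively O(~adjourn_session -> review_prescription). Since O(~adjourn_session) holds, K gives O(review_prescription).
Premise 9, O(purge_cache -> ~review_prescription), contraposes to O(review_prescription -> ~purge_cache); with O(review_prescription) we get O(~purge_cache).
Premise 6 is O(report_evidence -> purge_cache); contrapositively O(~purge_cache -> ~report_evidence). Since O(~purge_cache) holds, K gives O(~report_evidence).
So O(~report_evidence) holds, i.e. report_evidence is forbidden. None of the other listed options is forbidden under the premises.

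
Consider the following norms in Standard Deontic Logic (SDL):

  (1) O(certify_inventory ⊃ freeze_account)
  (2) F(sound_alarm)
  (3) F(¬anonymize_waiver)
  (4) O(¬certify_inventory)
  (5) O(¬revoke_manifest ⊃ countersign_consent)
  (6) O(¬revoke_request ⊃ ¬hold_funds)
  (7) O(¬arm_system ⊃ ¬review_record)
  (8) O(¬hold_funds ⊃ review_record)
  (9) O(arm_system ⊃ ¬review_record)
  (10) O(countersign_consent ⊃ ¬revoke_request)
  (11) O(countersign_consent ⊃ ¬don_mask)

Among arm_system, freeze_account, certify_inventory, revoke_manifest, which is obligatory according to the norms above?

revoke_manifest

Premises 7 and 9 cover both cases: O(¬arm_system ⊃ ¬review_record) and O(arm_system ⊃ ¬review_record). Since ¬arm_system ∨ arm_system is a tautology, O(¬review_record) follows.
Premise 8, O(¬hold_funds ⊃ review_record), contraposes to O(¬review_record ⊃ hold_funds); with O(¬review_record) we get O(hold_funds).
The contrapositive of premise 6 (O(¬revoke_request ⊃ ¬hold_funds)) is O(hold_funds ⊃ revoke_request), and O(hold_funds) is already established, so O(revoke_request).
Premise 10 is O(countersign_consent ⊃ ¬revoke_request); contrapositively O(revoke_request ⊃ ¬countersign_consent). Since O(revoke_request) holds, K gives O(¬countersign_consent).
Premise 5, O(¬revoke_manifest ⊃ countersign_consent), contraposes to O(¬countersign_consent ⊃ revoke_manifest); with O(¬countersign_consent) we get O(revoke_manifest).
So O(revoke_manifest) holds — revoke_manifest is obligatory. None of the other listed options is made obligatory by any chain of premises.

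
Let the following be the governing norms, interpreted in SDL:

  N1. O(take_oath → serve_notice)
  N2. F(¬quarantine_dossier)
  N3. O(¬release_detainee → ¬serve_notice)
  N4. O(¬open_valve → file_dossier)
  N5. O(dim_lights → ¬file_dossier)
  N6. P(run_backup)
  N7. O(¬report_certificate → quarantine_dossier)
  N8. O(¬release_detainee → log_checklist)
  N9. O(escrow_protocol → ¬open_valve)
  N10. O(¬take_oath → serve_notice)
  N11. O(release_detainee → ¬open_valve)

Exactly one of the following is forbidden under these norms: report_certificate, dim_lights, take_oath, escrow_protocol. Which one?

dim_lights

Premises 10 and 1 cover both cases: O(¬take_oath → serve_notice) and O(take_oath → serve_notice). Since ¬take_oath ∨ take_oath is a tautology, O(serve_notice) follows.
Premise 3, O(¬release_detainee → ¬serve_notice), contraposes to O(serve_notice → release_detainee); with O(serve_notice) we get O(release_detainee).
From O(release_detainee) and premise 11, O(release_detainee → ¬open_valve), we obtain O(¬open_valve).
Premise 4 is O(¬open_valve → file_dossier); since O(¬open_valve), deontic closure gives O(file_dossier).
Premise 5 is O(dim_lights → ¬file_dossier); contrapositively O(file_dossier → ¬dim_lights). Since O(file_dossier) holds, K gives O(¬dim_lights).
So O(¬dim_lights) holds, i.e. dim_lights is forbidden. None of the other listed options is forbidden under the premises.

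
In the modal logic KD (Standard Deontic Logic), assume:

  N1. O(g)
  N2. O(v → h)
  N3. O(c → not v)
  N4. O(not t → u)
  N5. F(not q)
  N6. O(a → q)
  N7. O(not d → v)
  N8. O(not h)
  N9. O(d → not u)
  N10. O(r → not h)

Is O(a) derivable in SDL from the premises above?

No

Premise 6 is O(a → q); even if O(q) held, inferring O(a) would be affirming the consequent — invalid.
No other premise forces O(a). An ideal world satisfying every premise can still have a false, so O(a) is not derivable.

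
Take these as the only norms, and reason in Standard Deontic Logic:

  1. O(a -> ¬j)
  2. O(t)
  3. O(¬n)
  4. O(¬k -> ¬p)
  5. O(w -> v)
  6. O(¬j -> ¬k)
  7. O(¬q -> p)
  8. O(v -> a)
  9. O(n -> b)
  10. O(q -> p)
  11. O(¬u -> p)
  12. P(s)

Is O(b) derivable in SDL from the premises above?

Premise 9 is O(n -> b), but O(n) is not derivable from the premises, so it does not yield O(b).
No other premise forces O(b). An ideal world satisfying every premise can still have b false, so O(b) is not derivable.

No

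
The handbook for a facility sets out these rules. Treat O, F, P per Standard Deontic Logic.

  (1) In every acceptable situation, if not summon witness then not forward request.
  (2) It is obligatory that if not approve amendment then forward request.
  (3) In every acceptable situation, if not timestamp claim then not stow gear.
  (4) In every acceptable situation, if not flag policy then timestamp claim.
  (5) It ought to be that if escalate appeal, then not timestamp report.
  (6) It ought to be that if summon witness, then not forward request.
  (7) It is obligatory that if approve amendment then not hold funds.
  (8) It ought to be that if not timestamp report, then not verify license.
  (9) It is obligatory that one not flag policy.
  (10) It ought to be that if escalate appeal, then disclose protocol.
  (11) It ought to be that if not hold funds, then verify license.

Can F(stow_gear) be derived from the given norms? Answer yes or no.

Premise 3 is O(¬timestamp_claim → ¬stow_gear), but O(¬timestamp_claim) is not derivable from the premises, so it does not yield O(¬stow_gear).
No other premise forces O(¬stow_gear). An ideal world satisfying every premise can still have stow_gear true, so F(stow_gear) is not derivable.

No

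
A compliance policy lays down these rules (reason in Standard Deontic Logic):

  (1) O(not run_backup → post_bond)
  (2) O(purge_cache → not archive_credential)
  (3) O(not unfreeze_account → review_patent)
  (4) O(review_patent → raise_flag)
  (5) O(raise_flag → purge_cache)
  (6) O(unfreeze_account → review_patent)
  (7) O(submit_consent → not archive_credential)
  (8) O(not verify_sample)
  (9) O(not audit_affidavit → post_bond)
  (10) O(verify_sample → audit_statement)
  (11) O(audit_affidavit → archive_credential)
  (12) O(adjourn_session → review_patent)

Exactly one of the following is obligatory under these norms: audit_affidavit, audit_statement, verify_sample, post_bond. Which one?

Premises 3 and 6 cover both cases: O(not unfreeze_account → review_patent) and O(unfreeze_account → review_patent). Since not unfreeze_account ∨ unfreeze_account is a tautology, O(review_patent) follows.
Premise 4 is O(review_patent → raise_flag); since O(review_patent), deontic closure gives O(raise_flag).
With premise 5, O(raise_flag → purge_cache), the K-axiom yields O(purge_cache).
From O(purge_cache) and premise 2, O(purge_cache → not archive_credential), we obtain O(not archive_credential).
Premise 11 is O(audit_affidavit → archive_credential); contrapositively O(not archive_credential → not audit_affidavit). Since O(not archive_credential) holds, K gives O(not audit_affidavit).
Premise 9 is O(not audit_affidavit → post_bond); since O(not audit_affidavit), deontic closure gives O(post_bond).
So O(post_bond) holds — post_bond is obligatory. None of the other listed options is made obligatory by any chain of premises.

post_bond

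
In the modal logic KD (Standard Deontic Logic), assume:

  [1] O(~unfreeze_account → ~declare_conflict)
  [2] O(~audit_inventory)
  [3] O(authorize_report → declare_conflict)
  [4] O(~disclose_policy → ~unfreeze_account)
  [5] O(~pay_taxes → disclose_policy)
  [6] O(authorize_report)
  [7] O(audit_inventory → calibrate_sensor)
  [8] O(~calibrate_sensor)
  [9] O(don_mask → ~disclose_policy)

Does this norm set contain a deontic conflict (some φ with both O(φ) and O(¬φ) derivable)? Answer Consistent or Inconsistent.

Consistent

Premise 7 is O(audit_inventory → calibrate_sensor), but O(audit_inventory) is not derivable from the premises, so it does not yield O(calibrate_sensor).
So O(calibrate_sensor) is not derivable, and the apparent clash with O(~calibrate_sensor) does not arise.
A world satisfying every obligation exists (e.g. audit_inventory=false, authorize_report=true, calibrate_sensor=false, declare_conflict=true, disclose_policy=true, don_mask=false, pay_taxes=false, unfreeze_account=true); no atom is both obligatory and forbidden, so the set is consistent.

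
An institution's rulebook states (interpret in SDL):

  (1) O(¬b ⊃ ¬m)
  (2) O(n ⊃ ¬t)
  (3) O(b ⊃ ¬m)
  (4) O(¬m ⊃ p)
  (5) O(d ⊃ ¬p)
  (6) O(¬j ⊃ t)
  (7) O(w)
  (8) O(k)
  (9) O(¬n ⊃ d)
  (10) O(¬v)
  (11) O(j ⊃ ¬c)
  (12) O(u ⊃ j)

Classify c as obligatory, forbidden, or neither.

Premises 1 and 3 are O(¬b ⊃ ¬m) and O(b ⊃ ¬m); every ideal world satisfies ¬b or b, so in either case ¬m holds — hence O(¬m).
From O(¬m) and premise 4, O(¬m ⊃ p), we obtain O(p).
The contrapositive of premise 5 (O(d ⊃ ¬p)) is O(p ⊃ ¬d), and O(p) is already established, so O(¬d).
The contrapositive of premise 9 (O(¬n ⊃ d)) is O(¬d ⊃ n), and O(¬d) is already established, so O(n).
With premise 2, O(n ⊃ ¬t), the K-axiom yields O(¬t).
Premise 6 is O(¬j ⊃ t); contrapositively O(¬t ⊃ j). Since O(¬t) holds, K gives O(j).
With premise 11, O(j ⊃ ¬c), the K-axiom yields O(¬c).
Premises 7, 8, 10, 12 do not contribute to this derivation.
Thus O(¬c), which is F(c): c is forbidden.

Forbidden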